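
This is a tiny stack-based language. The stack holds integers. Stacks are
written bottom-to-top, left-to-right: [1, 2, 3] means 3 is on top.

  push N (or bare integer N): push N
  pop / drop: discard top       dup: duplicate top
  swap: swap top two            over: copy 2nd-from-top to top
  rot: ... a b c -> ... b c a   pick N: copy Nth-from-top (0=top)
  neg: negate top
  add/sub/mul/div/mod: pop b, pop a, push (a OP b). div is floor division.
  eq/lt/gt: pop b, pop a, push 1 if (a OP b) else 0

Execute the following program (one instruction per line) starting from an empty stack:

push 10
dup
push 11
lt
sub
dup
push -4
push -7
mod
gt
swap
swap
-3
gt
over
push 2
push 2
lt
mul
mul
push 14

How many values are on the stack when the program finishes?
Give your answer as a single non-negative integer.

After 'push 10': stack = [10] (depth 1)
After 'dup': stack = [10, 10] (depth 2)
After 'push 11': stack = [10, 10, 11] (depth 3)
After 'lt': stack = [10, 1] (depth 2)
After 'sub': stack = [9] (depth 1)
After 'dup': stack = [9, 9] (depth 2)
After 'push -4': stack = [9, 9, -4] (depth 3)
After 'push -7': stack = [9, 9, -4, -7] (depth 4)
After 'mod': stack = [9, 9, -4] (depth 3)
After 'gt': stack = [9, 1] (depth 2)
  ...
After 'swap': stack = [9, 1] (depth 2)
After 'push -3': stack = [9, 1, -3] (depth 3)
After 'gt': stack = [9, 1] (depth 2)
After 'over': stack = [9, 1, 9] (depth 3)
After 'push 2': stack = [9, 1, 9, 2] (depth 4)
After 'push 2': stack = [9, 1, 9, 2, 2] (depth 5)
After 'lt': stack = [9, 1, 9, 0] (depth 4)
After 'mul': stack = [9, 1, 0] (depth 3)
After 'mul': stack = [9, 0] (depth 2)
After 'push 14': stack = [9, 0, 14] (depth 3)

Answer: 3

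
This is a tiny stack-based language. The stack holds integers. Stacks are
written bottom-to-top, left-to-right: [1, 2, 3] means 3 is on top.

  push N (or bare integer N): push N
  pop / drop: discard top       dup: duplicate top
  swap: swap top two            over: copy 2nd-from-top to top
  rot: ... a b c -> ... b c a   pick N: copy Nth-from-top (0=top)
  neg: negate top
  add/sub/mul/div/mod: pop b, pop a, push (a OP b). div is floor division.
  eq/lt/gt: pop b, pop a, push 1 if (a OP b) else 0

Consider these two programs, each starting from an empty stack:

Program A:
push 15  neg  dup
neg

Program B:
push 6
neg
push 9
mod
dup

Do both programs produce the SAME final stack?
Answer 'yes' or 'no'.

Answer: no

Derivation:
Program A trace:
  After 'push 15': [15]
  After 'neg': [-15]
  After 'dup': [-15, -15]
  After 'neg': [-15, 15]
Program A final stack: [-15, 15]

Program B trace:
  After 'push 6': [6]
  After 'neg': [-6]
  After 'push 9': [-6, 9]
  After 'mod': [3]
  After 'dup': [3, 3]
Program B final stack: [3, 3]
Same: no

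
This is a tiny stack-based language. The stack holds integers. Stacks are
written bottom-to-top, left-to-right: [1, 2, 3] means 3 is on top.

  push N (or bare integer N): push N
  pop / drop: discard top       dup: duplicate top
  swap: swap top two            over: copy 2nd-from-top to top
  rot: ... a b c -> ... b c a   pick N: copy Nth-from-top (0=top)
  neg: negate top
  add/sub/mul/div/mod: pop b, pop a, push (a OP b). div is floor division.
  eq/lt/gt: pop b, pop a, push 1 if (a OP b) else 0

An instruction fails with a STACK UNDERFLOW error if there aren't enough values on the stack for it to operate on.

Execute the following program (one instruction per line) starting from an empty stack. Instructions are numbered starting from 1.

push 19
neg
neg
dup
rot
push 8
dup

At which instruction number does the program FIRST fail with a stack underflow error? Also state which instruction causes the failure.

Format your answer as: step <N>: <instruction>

Step 1 ('push 19'): stack = [19], depth = 1
Step 2 ('neg'): stack = [-19], depth = 1
Step 3 ('neg'): stack = [19], depth = 1
Step 4 ('dup'): stack = [19, 19], depth = 2
Step 5 ('rot'): needs 3 value(s) but depth is 2 — STACK UNDERFLOW

Answer: step 5: rot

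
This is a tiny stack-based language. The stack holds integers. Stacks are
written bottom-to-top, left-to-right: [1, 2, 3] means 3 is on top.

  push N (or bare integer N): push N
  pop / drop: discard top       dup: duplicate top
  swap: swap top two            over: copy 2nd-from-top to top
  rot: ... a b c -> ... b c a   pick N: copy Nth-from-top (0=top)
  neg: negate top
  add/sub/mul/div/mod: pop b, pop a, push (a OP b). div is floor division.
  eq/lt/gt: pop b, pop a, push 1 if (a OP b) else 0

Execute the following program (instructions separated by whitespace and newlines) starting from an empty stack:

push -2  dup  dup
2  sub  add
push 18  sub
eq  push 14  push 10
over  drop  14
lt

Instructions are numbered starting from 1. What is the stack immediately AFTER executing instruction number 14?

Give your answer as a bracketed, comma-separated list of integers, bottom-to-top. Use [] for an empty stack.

Answer: [0, 14, 10, 14]

Derivation:
Step 1 ('push -2'): [-2]
Step 2 ('dup'): [-2, -2]
Step 3 ('dup'): [-2, -2, -2]
Step 4 ('2'): [-2, -2, -2, 2]
Step 5 ('sub'): [-2, -2, -4]
Step 6 ('add'): [-2, -6]
Step 7 ('push 18'): [-2, -6, 18]
Step 8 ('sub'): [-2, -24]
Step 9 ('eq'): [0]
Step 10 ('push 14'): [0, 14]
Step 11 ('push 10'): [0, 14, 10]
Step 12 ('over'): [0, 14, 10, 14]
Step 13 ('drop'): [0, 14, 10]
Step 14 ('14'): [0, 14, 10, 14]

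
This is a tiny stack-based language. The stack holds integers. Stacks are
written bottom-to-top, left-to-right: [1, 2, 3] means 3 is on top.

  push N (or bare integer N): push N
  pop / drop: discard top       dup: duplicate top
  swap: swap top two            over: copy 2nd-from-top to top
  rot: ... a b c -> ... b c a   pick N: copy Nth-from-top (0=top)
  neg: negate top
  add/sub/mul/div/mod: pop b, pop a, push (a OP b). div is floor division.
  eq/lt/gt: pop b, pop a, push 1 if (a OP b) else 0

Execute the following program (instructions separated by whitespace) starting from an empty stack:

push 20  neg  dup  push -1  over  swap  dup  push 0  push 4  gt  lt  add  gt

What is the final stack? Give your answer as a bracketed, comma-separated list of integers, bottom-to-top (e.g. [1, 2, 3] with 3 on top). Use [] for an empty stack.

Answer: [-20, -20, 0]

Derivation:
After 'push 20': [20]
After 'neg': [-20]
After 'dup': [-20, -20]
After 'push -1': [-20, -20, -1]
After 'over': [-20, -20, -1, -20]
After 'swap': [-20, -20, -20, -1]
After 'dup': [-20, -20, -20, -1, -1]
After 'push 0': [-20, -20, -20, -1, -1, 0]
After 'push 4': [-20, -20, -20, -1, -1, 0, 4]
After 'gt': [-20, -20, -20, -1, -1, 0]
After 'lt': [-20, -20, -20, -1, 1]
After 'add': [-20, -20, -20, 0]
After 'gt': [-20, -20, 0]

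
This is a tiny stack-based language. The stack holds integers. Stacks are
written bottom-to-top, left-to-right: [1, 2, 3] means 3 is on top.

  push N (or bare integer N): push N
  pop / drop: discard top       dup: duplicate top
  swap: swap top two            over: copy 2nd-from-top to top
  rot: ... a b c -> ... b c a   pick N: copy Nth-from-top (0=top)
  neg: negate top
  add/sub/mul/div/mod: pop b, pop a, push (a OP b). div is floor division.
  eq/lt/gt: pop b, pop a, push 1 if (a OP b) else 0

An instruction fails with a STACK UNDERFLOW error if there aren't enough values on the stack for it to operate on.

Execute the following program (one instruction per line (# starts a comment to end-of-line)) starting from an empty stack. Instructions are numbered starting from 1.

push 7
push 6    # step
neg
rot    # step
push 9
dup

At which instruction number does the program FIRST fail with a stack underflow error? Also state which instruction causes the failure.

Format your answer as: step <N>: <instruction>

Answer: step 4: rot

Derivation:
Step 1 ('push 7'): stack = [7], depth = 1
Step 2 ('push 6'): stack = [7, 6], depth = 2
Step 3 ('neg'): stack = [7, -6], depth = 2
Step 4 ('rot'): needs 3 value(s) but depth is 2 — STACK UNDERFLOW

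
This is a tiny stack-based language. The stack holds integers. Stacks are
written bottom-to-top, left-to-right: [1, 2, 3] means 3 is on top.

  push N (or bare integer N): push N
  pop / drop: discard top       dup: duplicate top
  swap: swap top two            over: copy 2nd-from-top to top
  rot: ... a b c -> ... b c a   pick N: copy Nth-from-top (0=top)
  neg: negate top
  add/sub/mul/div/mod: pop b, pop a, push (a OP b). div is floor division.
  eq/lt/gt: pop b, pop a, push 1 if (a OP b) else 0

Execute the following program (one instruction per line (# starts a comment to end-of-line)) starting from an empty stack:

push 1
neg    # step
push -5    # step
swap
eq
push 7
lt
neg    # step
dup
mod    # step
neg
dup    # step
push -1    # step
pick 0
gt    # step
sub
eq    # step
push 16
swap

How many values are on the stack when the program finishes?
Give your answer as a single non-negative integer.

Answer: 2

Derivation:
After 'push 1': stack = [1] (depth 1)
After 'neg': stack = [-1] (depth 1)
After 'push -5': stack = [-1, -5] (depth 2)
After 'swap': stack = [-5, -1] (depth 2)
After 'eq': stack = [0] (depth 1)
After 'push 7': stack = [0, 7] (depth 2)
After 'lt': stack = [1] (depth 1)
After 'neg': stack = [-1] (depth 1)
After 'dup': stack = [-1, -1] (depth 2)
After 'mod': stack = [0] (depth 1)
After 'neg': stack = [0] (depth 1)
After 'dup': stack = [0, 0] (depth 2)
After 'push -1': stack = [0, 0, -1] (depth 3)
After 'pick 0': stack = [0, 0, -1, -1] (depth 4)
After 'gt': stack = [0, 0, 0] (depth 3)
After 'sub': stack = [0, 0] (depth 2)
After 'eq': stack = [1] (depth 1)
After 'push 16': stack = [1, 16] (depth 2)
After 'swap': stack = [16, 1] (depth 2)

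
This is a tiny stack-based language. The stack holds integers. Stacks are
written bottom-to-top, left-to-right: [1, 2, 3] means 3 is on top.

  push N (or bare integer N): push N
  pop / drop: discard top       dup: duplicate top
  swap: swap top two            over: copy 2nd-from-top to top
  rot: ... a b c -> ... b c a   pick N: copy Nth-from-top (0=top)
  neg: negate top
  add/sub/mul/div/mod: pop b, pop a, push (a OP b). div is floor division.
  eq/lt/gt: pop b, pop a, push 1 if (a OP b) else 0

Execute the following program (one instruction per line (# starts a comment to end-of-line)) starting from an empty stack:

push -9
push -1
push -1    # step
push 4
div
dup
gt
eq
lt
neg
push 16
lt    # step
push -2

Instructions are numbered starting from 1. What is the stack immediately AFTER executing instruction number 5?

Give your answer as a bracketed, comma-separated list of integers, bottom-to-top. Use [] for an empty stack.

Answer: [-9, -1, -1]

Derivation:
Step 1 ('push -9'): [-9]
Step 2 ('push -1'): [-9, -1]
Step 3 ('push -1'): [-9, -1, -1]
Step 4 ('push 4'): [-9, -1, -1, 4]
Step 5 ('div'): [-9, -1, -1]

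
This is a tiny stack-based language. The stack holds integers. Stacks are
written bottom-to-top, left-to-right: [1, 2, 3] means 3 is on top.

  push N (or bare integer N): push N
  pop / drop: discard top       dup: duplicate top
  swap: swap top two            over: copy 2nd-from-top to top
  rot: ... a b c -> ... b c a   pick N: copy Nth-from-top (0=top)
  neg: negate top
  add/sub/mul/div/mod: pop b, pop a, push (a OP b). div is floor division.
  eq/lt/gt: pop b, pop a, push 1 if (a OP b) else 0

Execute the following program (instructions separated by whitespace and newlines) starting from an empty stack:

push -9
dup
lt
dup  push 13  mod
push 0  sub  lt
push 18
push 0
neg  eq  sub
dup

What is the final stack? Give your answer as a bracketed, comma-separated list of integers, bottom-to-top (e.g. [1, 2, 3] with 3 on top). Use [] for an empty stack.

After 'push -9': [-9]
After 'dup': [-9, -9]
After 'lt': [0]
After 'dup': [0, 0]
After 'push 13': [0, 0, 13]
After 'mod': [0, 0]
After 'push 0': [0, 0, 0]
After 'sub': [0, 0]
After 'lt': [0]
After 'push 18': [0, 18]
After 'push 0': [0, 18, 0]
After 'neg': [0, 18, 0]
After 'eq': [0, 0]
After 'sub': [0]
After 'dup': [0, 0]

Answer: [0, 0]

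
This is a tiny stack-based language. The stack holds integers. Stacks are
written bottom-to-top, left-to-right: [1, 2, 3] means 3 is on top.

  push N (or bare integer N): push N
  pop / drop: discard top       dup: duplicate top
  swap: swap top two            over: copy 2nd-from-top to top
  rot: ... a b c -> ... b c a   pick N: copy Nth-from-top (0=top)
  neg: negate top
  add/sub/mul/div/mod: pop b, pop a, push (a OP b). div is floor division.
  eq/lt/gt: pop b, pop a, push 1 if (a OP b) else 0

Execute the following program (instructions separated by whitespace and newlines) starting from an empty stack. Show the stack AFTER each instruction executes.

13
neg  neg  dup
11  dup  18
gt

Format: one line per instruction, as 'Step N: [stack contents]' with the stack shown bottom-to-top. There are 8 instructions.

Step 1: [13]
Step 2: [-13]
Step 3: [13]
Step 4: [13, 13]
Step 5: [13, 13, 11]
Step 6: [13, 13, 11, 11]
Step 7: [13, 13, 11, 11, 18]
Step 8: [13, 13, 11, 0]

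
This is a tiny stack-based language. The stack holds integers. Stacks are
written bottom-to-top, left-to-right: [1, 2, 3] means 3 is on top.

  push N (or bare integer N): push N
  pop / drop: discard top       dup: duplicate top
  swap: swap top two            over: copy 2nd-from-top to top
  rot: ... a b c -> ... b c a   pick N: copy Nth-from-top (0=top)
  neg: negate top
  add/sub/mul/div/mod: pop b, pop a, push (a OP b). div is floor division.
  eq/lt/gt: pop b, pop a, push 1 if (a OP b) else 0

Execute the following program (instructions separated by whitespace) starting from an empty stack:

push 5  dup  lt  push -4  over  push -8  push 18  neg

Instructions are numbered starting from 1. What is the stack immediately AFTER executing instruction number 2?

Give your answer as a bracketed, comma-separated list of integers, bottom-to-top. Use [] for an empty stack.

Answer: [5, 5]

Derivation:
Step 1 ('push 5'): [5]
Step 2 ('dup'): [5, 5]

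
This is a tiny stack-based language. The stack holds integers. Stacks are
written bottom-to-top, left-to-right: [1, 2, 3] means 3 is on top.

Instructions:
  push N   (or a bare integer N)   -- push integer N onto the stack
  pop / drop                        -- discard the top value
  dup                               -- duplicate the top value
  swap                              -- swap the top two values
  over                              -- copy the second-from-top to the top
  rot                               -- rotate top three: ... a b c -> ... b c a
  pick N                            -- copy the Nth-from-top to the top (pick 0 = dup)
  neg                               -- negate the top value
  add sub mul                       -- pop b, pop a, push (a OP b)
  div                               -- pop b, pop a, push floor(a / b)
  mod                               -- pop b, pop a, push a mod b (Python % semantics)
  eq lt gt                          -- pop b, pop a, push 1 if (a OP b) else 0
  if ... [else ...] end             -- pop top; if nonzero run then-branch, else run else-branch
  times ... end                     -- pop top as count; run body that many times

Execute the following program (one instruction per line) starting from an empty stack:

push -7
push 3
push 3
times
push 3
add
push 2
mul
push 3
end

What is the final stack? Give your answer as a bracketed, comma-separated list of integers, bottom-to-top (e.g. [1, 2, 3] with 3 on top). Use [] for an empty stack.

Answer: [-7, 12, 12, 12, 3]

Derivation:
After 'push -7': [-7]
After 'push 3': [-7, 3]
After 'push 3': [-7, 3, 3]
After 'times': [-7, 3]
After 'push 3': [-7, 3, 3]
After 'add': [-7, 6]
After 'push 2': [-7, 6, 2]
After 'mul': [-7, 12]
After 'push 3': [-7, 12, 3]
After 'push 3': [-7, 12, 3, 3]
After 'add': [-7, 12, 6]
After 'push 2': [-7, 12, 6, 2]
After 'mul': [-7, 12, 12]
After 'push 3': [-7, 12, 12, 3]
After 'push 3': [-7, 12, 12, 3, 3]
After 'add': [-7, 12, 12, 6]
After 'push 2': [-7, 12, 12, 6, 2]
After 'mul': [-7, 12, 12, 12]
After 'push 3': [-7, 12, 12, 12, 3]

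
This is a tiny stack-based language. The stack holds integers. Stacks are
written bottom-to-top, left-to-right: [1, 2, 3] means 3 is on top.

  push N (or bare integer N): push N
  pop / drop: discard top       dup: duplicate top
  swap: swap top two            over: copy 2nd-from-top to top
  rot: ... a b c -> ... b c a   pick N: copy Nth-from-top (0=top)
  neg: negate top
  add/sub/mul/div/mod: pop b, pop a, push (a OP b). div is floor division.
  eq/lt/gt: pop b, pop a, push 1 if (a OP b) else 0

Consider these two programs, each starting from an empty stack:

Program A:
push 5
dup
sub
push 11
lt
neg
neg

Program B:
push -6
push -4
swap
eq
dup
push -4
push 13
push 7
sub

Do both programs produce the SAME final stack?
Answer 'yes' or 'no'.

Program A trace:
  After 'push 5': [5]
  After 'dup': [5, 5]
  After 'sub': [0]
  After 'push 11': [0, 11]
  After 'lt': [1]
  After 'neg': [-1]
  After 'neg': [1]
Program A final stack: [1]

Program B trace:
  After 'push -6': [-6]
  After 'push -4': [-6, -4]
  After 'swap': [-4, -6]
  After 'eq': [0]
  After 'dup': [0, 0]
  After 'push -4': [0, 0, -4]
  After 'push 13': [0, 0, -4, 13]
  After 'push 7': [0, 0, -4, 13, 7]
  After 'sub': [0, 0, -4, 6]
Program B final stack: [0, 0, -4, 6]
Same: no

Answer: no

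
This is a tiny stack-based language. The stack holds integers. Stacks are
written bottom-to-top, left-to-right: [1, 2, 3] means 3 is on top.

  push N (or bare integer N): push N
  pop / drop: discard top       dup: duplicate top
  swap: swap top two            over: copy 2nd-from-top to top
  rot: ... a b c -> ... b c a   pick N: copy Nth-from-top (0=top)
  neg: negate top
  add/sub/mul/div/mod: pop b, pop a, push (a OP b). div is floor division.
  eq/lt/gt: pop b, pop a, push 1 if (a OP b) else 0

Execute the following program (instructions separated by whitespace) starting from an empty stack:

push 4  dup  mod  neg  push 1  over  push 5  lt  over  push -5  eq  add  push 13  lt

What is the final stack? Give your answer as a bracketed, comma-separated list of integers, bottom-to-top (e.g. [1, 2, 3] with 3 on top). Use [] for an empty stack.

After 'push 4': [4]
After 'dup': [4, 4]
After 'mod': [0]
After 'neg': [0]
After 'push 1': [0, 1]
After 'over': [0, 1, 0]
After 'push 5': [0, 1, 0, 5]
After 'lt': [0, 1, 1]
After 'over': [0, 1, 1, 1]
After 'push -5': [0, 1, 1, 1, -5]
After 'eq': [0, 1, 1, 0]
After 'add': [0, 1, 1]
After 'push 13': [0, 1, 1, 13]
After 'lt': [0, 1, 1]

Answer: [0, 1, 1]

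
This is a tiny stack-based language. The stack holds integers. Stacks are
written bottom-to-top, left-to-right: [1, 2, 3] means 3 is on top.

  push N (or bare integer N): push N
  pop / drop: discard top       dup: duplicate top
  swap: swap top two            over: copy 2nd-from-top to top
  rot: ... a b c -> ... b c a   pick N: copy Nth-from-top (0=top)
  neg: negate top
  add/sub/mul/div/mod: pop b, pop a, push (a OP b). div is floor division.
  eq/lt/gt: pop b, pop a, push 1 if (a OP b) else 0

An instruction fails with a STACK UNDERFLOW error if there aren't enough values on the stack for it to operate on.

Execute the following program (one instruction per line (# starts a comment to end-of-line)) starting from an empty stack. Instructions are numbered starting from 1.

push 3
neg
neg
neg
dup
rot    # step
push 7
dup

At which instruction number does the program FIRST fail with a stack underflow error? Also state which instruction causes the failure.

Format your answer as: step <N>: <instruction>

Step 1 ('push 3'): stack = [3], depth = 1
Step 2 ('neg'): stack = [-3], depth = 1
Step 3 ('neg'): stack = [3], depth = 1
Step 4 ('neg'): stack = [-3], depth = 1
Step 5 ('dup'): stack = [-3, -3], depth = 2
Step 6 ('rot'): needs 3 value(s) but depth is 2 — STACK UNDERFLOW

Answer: step 6: rot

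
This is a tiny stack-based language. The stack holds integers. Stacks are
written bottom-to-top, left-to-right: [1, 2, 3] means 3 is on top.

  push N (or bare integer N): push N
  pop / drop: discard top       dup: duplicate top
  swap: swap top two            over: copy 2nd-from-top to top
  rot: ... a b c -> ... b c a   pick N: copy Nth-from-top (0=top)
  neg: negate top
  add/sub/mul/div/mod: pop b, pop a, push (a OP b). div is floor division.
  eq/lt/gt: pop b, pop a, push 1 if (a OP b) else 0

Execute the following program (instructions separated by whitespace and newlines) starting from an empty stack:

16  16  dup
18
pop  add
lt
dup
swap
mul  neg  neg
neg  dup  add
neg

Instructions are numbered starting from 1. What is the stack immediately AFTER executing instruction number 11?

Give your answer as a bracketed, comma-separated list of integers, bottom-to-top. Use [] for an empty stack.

Answer: [-1]

Derivation:
Step 1 ('16'): [16]
Step 2 ('16'): [16, 16]
Step 3 ('dup'): [16, 16, 16]
Step 4 ('18'): [16, 16, 16, 18]
Step 5 ('pop'): [16, 16, 16]
Step 6 ('add'): [16, 32]
Step 7 ('lt'): [1]
Step 8 ('dup'): [1, 1]
Step 9 ('swap'): [1, 1]
Step 10 ('mul'): [1]
Step 11 ('neg'): [-1]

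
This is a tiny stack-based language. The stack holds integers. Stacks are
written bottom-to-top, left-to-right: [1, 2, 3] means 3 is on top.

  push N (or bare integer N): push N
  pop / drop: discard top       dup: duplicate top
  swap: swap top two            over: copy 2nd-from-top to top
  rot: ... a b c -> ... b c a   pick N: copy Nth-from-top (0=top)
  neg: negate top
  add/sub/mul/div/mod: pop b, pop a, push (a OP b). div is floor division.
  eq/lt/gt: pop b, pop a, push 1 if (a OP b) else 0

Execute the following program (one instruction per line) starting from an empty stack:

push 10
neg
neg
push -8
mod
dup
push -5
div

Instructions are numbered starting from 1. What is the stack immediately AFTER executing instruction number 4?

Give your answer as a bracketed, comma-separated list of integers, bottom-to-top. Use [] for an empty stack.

Answer: [10, -8]

Derivation:
Step 1 ('push 10'): [10]
Step 2 ('neg'): [-10]
Step 3 ('neg'): [10]
Step 4 ('push -8'): [10, -8]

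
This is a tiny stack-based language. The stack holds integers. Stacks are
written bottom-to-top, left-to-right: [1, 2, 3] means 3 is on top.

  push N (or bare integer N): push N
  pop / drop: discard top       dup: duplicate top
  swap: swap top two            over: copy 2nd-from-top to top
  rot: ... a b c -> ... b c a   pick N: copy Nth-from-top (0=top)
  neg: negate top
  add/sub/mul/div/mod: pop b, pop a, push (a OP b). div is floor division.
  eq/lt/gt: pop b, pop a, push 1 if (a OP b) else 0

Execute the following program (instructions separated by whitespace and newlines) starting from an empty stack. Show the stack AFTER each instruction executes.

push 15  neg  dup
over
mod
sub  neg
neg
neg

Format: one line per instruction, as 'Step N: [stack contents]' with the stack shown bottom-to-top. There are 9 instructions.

Step 1: [15]
Step 2: [-15]
Step 3: [-15, -15]
Step 4: [-15, -15, -15]
Step 5: [-15, 0]
Step 6: [-15]
Step 7: [15]
Step 8: [-15]
Step 9: [15]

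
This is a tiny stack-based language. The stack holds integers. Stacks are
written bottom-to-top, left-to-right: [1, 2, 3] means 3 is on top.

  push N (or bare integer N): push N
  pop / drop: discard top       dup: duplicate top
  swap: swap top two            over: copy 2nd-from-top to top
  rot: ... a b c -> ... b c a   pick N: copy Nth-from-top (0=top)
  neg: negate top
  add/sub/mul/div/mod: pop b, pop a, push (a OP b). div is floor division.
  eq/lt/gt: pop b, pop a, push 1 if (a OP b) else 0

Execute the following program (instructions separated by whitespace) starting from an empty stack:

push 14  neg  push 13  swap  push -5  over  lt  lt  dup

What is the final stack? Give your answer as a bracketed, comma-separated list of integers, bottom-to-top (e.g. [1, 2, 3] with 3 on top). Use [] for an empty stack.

Answer: [13, 1, 1]

Derivation:
After 'push 14': [14]
After 'neg': [-14]
After 'push 13': [-14, 13]
After 'swap': [13, -14]
After 'push -5': [13, -14, -5]
After 'over': [13, -14, -5, -14]
After 'lt': [13, -14, 0]
After 'lt': [13, 1]
After 'dup': [13, 1, 1]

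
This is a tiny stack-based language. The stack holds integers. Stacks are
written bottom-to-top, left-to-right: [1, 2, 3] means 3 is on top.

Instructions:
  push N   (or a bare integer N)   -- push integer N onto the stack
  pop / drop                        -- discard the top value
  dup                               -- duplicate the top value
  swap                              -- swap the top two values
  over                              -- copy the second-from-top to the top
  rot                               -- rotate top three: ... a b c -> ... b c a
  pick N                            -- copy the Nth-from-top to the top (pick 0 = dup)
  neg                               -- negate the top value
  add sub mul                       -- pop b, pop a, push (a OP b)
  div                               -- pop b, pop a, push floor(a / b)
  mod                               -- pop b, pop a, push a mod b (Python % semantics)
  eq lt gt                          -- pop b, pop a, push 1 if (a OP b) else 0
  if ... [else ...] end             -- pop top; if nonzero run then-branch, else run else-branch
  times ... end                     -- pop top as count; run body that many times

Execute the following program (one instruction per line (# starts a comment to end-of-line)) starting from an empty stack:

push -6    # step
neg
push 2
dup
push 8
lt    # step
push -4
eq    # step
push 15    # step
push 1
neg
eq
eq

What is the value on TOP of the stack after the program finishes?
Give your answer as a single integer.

After 'push -6': [-6]
After 'neg': [6]
After 'push 2': [6, 2]
After 'dup': [6, 2, 2]
After 'push 8': [6, 2, 2, 8]
After 'lt': [6, 2, 1]
After 'push -4': [6, 2, 1, -4]
After 'eq': [6, 2, 0]
After 'push 15': [6, 2, 0, 15]
After 'push 1': [6, 2, 0, 15, 1]
After 'neg': [6, 2, 0, 15, -1]
After 'eq': [6, 2, 0, 0]
After 'eq': [6, 2, 1]

Answer: 1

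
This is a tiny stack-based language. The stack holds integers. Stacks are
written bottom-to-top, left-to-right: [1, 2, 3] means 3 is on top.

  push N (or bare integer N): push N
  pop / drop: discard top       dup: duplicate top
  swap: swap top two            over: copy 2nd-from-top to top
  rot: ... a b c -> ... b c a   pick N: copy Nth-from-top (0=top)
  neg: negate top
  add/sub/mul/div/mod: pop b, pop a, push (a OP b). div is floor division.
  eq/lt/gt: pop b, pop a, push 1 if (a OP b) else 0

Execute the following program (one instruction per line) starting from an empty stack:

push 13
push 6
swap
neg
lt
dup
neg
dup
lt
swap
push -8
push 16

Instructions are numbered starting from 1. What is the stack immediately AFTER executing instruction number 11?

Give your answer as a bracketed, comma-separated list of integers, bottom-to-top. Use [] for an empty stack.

Answer: [0, 0, -8]

Derivation:
Step 1 ('push 13'): [13]
Step 2 ('push 6'): [13, 6]
Step 3 ('swap'): [6, 13]
Step 4 ('neg'): [6, -13]
Step 5 ('lt'): [0]
Step 6 ('dup'): [0, 0]
Step 7 ('neg'): [0, 0]
Step 8 ('dup'): [0, 0, 0]
Step 9 ('lt'): [0, 0]
Step 10 ('swap'): [0, 0]
Step 11 ('push -8'): [0, 0, -8]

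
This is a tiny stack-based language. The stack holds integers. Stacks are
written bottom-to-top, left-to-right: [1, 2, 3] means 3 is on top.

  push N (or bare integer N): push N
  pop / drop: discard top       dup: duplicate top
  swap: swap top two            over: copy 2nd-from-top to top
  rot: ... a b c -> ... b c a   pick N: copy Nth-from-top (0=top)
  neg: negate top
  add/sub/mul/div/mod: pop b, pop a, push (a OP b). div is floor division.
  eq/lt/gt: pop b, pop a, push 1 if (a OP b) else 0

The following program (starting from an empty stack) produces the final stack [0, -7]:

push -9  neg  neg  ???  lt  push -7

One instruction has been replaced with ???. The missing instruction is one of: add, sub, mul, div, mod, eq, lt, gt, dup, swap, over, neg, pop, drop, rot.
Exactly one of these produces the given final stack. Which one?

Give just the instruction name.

Answer: dup

Derivation:
Stack before ???: [-9]
Stack after ???:  [-9, -9]
The instruction that transforms [-9] -> [-9, -9] is: dup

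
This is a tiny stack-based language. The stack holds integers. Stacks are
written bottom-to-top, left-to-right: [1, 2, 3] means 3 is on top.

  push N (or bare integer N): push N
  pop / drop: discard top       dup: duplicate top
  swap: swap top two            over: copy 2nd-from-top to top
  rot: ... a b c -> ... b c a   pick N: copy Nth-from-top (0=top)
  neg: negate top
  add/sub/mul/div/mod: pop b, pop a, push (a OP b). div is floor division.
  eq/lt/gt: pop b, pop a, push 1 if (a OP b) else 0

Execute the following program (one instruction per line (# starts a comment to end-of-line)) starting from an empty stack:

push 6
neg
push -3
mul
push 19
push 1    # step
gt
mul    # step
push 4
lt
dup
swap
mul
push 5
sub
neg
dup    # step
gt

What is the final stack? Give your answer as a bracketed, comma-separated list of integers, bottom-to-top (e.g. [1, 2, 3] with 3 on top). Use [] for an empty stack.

After 'push 6': [6]
After 'neg': [-6]
After 'push -3': [-6, -3]
After 'mul': [18]
After 'push 19': [18, 19]
After 'push 1': [18, 19, 1]
After 'gt': [18, 1]
After 'mul': [18]
After 'push 4': [18, 4]
After 'lt': [0]
After 'dup': [0, 0]
After 'swap': [0, 0]
After 'mul': [0]
After 'push 5': [0, 5]
After 'sub': [-5]
After 'neg': [5]
After 'dup': [5, 5]
After 'gt': [0]

Answer: [0]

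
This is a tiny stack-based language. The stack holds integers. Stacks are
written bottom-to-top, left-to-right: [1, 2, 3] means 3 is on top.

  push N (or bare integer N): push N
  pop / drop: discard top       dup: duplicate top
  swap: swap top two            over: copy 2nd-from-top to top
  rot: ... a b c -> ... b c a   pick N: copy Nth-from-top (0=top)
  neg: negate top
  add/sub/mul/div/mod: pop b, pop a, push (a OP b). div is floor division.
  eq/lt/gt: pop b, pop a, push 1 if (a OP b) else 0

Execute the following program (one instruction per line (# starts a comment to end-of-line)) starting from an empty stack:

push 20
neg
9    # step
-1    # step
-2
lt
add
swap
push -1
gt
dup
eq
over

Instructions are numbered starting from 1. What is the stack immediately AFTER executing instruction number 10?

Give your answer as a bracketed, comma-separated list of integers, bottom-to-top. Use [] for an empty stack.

Answer: [9, 0]

Derivation:
Step 1 ('push 20'): [20]
Step 2 ('neg'): [-20]
Step 3 ('9'): [-20, 9]
Step 4 ('-1'): [-20, 9, -1]
Step 5 ('-2'): [-20, 9, -1, -2]
Step 6 ('lt'): [-20, 9, 0]
Step 7 ('add'): [-20, 9]
Step 8 ('swap'): [9, -20]
Step 9 ('push -1'): [9, -20, -1]
Step 10 ('gt'): [9, 0]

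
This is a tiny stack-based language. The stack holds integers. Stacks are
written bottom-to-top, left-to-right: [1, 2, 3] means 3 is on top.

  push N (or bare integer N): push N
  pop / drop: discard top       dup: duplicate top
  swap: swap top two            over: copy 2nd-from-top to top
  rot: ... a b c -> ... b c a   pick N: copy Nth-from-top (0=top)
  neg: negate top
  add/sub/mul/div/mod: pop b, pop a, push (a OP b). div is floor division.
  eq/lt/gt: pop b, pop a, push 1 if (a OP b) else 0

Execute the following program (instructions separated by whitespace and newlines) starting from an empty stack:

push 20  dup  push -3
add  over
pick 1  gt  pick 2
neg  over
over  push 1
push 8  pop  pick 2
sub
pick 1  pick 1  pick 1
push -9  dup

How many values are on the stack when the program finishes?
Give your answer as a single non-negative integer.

After 'push 20': stack = [20] (depth 1)
After 'dup': stack = [20, 20] (depth 2)
After 'push -3': stack = [20, 20, -3] (depth 3)
After 'add': stack = [20, 17] (depth 2)
After 'over': stack = [20, 17, 20] (depth 3)
After 'pick 1': stack = [20, 17, 20, 17] (depth 4)
After 'gt': stack = [20, 17, 1] (depth 3)
After 'pick 2': stack = [20, 17, 1, 20] (depth 4)
After 'neg': stack = [20, 17, 1, -20] (depth 4)
After 'over': stack = [20, 17, 1, -20, 1] (depth 5)
  ...
After 'push 1': stack = [20, 17, 1, -20, 1, -20, 1] (depth 7)
After 'push 8': stack = [20, 17, 1, -20, 1, -20, 1, 8] (depth 8)
After 'pop': stack = [20, 17, 1, -20, 1, -20, 1] (depth 7)
After 'pick 2': stack = [20, 17, 1, -20, 1, -20, 1, 1] (depth 8)
After 'sub': stack = [20, 17, 1, -20, 1, -20, 0] (depth 7)
After 'pick 1': stack = [20, 17, 1, -20, 1, -20, 0, -20] (depth 8)
After 'pick 1': stack = [20, 17, 1, -20, 1, -20, 0, -20, 0] (depth 9)
After 'pick 1': stack = [20, 17, 1, -20, 1, -20, 0, -20, 0, -20] (depth 10)
After 'push -9': stack = [20, 17, 1, -20, 1, -20, 0, -20, 0, -20, -9] (depth 11)
After 'dup': stack = [20, 17, 1, -20, 1, -20, 0, -20, 0, -20, -9, -9] (depth 12)

Answer: 12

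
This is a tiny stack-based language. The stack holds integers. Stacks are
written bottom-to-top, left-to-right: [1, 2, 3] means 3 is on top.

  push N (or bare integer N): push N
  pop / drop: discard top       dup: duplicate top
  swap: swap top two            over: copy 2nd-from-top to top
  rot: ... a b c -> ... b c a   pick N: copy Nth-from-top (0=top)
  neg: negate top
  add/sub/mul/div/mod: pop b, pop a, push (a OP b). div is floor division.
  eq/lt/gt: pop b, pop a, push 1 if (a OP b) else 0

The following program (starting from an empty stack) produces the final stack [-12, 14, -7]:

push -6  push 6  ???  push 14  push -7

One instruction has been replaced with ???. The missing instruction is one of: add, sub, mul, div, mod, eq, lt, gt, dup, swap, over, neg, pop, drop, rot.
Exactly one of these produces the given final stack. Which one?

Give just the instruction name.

Answer: sub

Derivation:
Stack before ???: [-6, 6]
Stack after ???:  [-12]
The instruction that transforms [-6, 6] -> [-12] is: sub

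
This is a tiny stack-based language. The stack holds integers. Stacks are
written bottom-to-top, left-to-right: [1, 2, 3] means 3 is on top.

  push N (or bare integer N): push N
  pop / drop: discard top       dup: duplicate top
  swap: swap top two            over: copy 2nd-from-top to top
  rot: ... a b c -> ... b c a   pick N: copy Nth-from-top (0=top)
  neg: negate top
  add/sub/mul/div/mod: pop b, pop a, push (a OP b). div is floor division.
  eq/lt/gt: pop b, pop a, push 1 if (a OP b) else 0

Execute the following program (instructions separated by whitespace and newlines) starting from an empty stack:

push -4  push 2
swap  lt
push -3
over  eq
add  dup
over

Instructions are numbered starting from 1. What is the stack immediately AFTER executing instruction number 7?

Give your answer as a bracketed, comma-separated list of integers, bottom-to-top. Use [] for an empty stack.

Answer: [0, 0]

Derivation:
Step 1 ('push -4'): [-4]
Step 2 ('push 2'): [-4, 2]
Step 3 ('swap'): [2, -4]
Step 4 ('lt'): [0]
Step 5 ('push -3'): [0, -3]
Step 6 ('over'): [0, -3, 0]
Step 7 ('eq'): [0, 0]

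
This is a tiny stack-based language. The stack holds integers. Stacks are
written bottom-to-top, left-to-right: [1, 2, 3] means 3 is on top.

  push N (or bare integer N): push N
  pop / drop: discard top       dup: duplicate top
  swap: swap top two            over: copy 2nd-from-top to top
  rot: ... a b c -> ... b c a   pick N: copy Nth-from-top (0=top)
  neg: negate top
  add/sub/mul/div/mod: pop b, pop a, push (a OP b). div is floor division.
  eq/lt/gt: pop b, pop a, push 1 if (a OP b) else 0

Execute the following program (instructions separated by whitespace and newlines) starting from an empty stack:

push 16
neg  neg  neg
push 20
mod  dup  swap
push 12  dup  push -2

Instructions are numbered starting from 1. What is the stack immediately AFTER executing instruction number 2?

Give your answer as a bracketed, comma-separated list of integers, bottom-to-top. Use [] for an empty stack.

Answer: [-16]

Derivation:
Step 1 ('push 16'): [16]
Step 2 ('neg'): [-16]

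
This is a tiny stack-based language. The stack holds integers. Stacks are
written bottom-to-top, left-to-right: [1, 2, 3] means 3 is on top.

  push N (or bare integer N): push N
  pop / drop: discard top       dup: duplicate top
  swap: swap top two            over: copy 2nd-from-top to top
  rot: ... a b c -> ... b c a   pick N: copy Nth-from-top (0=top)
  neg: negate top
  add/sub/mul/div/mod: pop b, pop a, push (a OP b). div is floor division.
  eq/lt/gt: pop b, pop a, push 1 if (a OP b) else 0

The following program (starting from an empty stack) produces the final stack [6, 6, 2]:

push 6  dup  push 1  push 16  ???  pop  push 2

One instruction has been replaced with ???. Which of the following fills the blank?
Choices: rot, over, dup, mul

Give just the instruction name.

Stack before ???: [6, 6, 1, 16]
Stack after ???:  [6, 6, 16]
Checking each choice:
  rot: produces [6, 1, 16, 2]
  over: produces [6, 6, 1, 16, 2]
  dup: produces [6, 6, 1, 16, 2]
  mul: MATCH


Answer: mul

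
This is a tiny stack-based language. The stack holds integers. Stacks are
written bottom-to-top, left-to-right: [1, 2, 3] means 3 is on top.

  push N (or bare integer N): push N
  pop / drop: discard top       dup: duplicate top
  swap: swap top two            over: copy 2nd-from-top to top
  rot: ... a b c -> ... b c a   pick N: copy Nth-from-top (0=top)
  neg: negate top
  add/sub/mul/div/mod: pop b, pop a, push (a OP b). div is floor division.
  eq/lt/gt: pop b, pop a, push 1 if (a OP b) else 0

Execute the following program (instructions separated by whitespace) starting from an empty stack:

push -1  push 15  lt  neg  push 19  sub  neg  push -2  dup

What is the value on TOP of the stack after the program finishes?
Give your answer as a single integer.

Answer: -2

Derivation:
After 'push -1': [-1]
After 'push 15': [-1, 15]
After 'lt': [1]
After 'neg': [-1]
After 'push 19': [-1, 19]
After 'sub': [-20]
After 'neg': [20]
After 'push -2': [20, -2]
After 'dup': [20, -2, -2]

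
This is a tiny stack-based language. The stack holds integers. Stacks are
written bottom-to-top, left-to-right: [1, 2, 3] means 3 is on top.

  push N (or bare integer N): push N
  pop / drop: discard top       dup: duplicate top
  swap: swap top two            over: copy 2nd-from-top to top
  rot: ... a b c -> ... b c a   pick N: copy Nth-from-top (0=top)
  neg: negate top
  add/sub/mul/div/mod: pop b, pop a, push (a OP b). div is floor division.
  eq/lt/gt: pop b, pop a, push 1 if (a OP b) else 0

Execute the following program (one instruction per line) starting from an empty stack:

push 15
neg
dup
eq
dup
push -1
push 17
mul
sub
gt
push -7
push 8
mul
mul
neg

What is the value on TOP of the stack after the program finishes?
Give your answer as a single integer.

After 'push 15': [15]
After 'neg': [-15]
After 'dup': [-15, -15]
After 'eq': [1]
After 'dup': [1, 1]
After 'push -1': [1, 1, -1]
After 'push 17': [1, 1, -1, 17]
After 'mul': [1, 1, -17]
After 'sub': [1, 18]
After 'gt': [0]
After 'push -7': [0, -7]
After 'push 8': [0, -7, 8]
After 'mul': [0, -56]
After 'mul': [0]
After 'neg': [0]

Answer: 0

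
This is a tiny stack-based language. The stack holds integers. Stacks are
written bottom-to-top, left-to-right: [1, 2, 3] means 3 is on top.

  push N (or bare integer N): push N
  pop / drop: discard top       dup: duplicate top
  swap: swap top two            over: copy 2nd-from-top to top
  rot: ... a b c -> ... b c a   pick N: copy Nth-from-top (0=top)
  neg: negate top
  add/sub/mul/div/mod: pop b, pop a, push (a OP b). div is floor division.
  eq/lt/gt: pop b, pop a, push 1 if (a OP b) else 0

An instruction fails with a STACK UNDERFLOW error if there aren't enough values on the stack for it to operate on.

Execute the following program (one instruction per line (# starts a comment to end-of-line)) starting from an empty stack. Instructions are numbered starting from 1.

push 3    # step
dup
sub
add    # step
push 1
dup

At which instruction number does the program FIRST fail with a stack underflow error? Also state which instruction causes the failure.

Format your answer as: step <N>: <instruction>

Step 1 ('push 3'): stack = [3], depth = 1
Step 2 ('dup'): stack = [3, 3], depth = 2
Step 3 ('sub'): stack = [0], depth = 1
Step 4 ('add'): needs 2 value(s) but depth is 1 — STACK UNDERFLOW

Answer: step 4: add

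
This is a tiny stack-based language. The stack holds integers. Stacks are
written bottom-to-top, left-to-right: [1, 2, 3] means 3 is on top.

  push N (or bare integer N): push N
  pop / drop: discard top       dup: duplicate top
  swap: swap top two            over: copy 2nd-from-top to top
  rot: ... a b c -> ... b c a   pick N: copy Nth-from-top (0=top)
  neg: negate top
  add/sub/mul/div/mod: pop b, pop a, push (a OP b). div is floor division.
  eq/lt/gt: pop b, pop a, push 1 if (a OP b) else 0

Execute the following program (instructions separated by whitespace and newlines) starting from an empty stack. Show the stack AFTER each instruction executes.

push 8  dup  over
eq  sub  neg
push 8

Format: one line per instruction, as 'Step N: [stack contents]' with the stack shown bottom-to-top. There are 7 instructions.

Step 1: [8]
Step 2: [8, 8]
Step 3: [8, 8, 8]
Step 4: [8, 1]
Step 5: [7]
Step 6: [-7]
Step 7: [-7, 8]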